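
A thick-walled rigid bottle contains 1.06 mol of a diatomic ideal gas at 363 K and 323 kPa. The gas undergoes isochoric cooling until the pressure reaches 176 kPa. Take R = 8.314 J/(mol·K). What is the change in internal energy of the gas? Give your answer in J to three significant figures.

Constant volume ⇒ W = 0, so Q = ΔU = nCᵥΔT with Cᵥ = 5R/2 = 20.79 J/(mol·K).
At constant V, T₂/T₁ = P₂/P₁ ⇒ ΔT = T₁(P₂/P₁ − 1) = 363·(176/323 − 1) = -165.2 K.
ΔU = (1.06)(20.79)(-165.2) = -3640 J.

ΔU ≈ -3640 J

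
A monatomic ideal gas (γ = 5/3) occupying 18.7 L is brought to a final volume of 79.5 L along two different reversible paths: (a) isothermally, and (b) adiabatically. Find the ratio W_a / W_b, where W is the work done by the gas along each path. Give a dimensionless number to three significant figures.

W_a / W_b ≈ 1.56

Path (a) isothermal: W = P₁V₁ ln(V₂/V₁) → W_a/(P₁V₁) = 1.447.
Path (b) adiabatic: W = P₁V₁(1 − (V₁/V₂)^(γ−1))/(γ−1) → W_b/(P₁V₁) = 0.9284.
W_a / W_b = 1.447 / 0.9284 = 1.559.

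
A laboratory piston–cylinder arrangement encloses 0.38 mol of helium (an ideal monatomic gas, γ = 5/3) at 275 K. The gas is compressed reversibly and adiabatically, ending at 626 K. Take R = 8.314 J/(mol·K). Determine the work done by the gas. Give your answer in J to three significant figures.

W ≈ -1660 J

Adiabatic ⇒ Q = 0, so W_by = −ΔU = nCᵥ(T₁ − T₂).
Cᵥ = 3R/2 = 12.47 J/(mol·K).
W = (0.38)(12.47)(275 − 626) = -1663 J.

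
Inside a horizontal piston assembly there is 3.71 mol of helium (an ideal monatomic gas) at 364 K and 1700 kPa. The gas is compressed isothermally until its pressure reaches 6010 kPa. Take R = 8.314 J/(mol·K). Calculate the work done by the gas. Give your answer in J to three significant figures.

Isothermal process: W = nRT ln(V₂/V₁) = nRT ln(P₁/P₂).
W = (3.71)(8.314)(364) × ln(1700/6010)
  = 11228 × ln(0.2829) = 11228 × -1.263
W_by_gas = -14178 J.

W ≈ -14200 J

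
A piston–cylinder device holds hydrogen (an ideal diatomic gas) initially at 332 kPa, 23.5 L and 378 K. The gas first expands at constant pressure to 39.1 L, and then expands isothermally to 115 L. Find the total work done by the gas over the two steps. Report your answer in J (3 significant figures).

Step 1 (isobaric): W = PΔV = (332 kPa)(39.1 − 23.5 L) = 5179 J.
After step 1: P = 332 kPa, V = 39.1 L, T = 628.9 K.
Step 2 (isothermal): W = P₁V₁ ln(V₂/V₁) = (12981) ln(115/39.1) = 14004 J.
W_total = 5179 + 14004 = 19183 J.

W_total ≈ 19200 J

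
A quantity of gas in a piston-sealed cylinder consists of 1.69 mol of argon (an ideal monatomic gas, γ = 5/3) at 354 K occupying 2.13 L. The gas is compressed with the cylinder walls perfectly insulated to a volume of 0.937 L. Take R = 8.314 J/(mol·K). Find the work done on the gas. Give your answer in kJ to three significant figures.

W ≈ 5.44 kJ

Adiabatic: TV^(γ−1) = const with γ = 5/3.
T₂ = T₁ (V₁/V₂)^(γ−1) = 354 × (2.13/0.937)^0.667 = 354 × 1.729 = 612 K.
W_by = nCᵥ(T₁ − T₂) = (1.69)(12.47)(354 − 612) = -5438 J.
Work on gas = −W_by = 5438 J.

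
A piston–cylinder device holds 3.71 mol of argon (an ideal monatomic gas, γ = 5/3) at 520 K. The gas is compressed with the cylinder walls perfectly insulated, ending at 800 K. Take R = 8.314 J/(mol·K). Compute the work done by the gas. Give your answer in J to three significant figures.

Adiabatic ⇒ Q = 0, so W_by = −ΔU = nCᵥ(T₁ − T₂).
Cᵥ = 3R/2 = 12.47 J/(mol·K).
W = (3.71)(12.47)(520 − 800) = -12955 J.

W ≈ -13000 J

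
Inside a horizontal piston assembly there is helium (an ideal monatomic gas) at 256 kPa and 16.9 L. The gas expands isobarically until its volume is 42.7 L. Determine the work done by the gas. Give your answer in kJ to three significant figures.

W ≈ 6.60 kJ

Isobaric: W = P ΔV.
W = (256 kPa)(42.7 − 16.9 L) = (256)(25.8) = 6605 J.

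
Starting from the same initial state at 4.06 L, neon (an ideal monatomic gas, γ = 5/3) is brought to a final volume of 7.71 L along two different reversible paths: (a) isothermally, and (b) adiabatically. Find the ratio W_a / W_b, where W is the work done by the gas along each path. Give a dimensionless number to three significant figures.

Path (a) isothermal: W = P₁V₁ ln(V₂/V₁) → W_a/(P₁V₁) = 0.6413.
Path (b) adiabatic: W = P₁V₁(1 − (V₁/V₂)^(γ−1))/(γ−1) → W_b/(P₁V₁) = 0.5218.
W_a / W_b = 0.6413 / 0.5218 = 1.229.

W_a / W_b ≈ 1.23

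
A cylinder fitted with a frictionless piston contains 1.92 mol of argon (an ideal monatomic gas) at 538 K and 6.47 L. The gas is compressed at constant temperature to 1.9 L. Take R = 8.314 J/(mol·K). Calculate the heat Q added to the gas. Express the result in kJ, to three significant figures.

Isothermal ⇒ ΔU = 0, so Q = W = nRT ln(V₂/V₁).
Q = (1.92)(8.314)(538) ln(1.9/6.47) = 8588 × -1.225 = -10523 J.

Q ≈ -10.5 kJ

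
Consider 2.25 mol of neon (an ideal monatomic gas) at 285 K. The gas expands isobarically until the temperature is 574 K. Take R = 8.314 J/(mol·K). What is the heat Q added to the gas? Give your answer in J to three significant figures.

Q ≈ 13500 J

Isobaric: W = nRΔT = (2.25)(8.314)(289) = 5406 J.
ΔU = nCᵥΔT with Cᵥ = 3R/2: ΔU = (2.25)(12.47)(289) = 8109 J.
Q = ΔU + W = 8109 + 5406 = 13515 J.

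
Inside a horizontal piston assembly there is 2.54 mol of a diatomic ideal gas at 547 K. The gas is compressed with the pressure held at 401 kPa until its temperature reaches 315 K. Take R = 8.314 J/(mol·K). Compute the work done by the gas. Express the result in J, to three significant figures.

Isobaric: W = P ΔV = nR ΔT.
W = (2.54)(8.314)(315 − 547) = -4899 J.

W ≈ -4900 J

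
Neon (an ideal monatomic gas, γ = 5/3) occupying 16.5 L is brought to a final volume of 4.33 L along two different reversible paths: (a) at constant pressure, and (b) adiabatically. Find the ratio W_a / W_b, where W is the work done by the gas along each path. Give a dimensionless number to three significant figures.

W_a / W_b ≈ 0.342

Path (a) isobaric: W = P₁(V₂ − V₁) → W_a/(P₁V₁) = -0.7376.
Path (b) adiabatic: W = P₁V₁(1 − (V₁/V₂)^(γ−1))/(γ−1) → W_b/(P₁V₁) = -2.16.
W_a / W_b = -0.7376 / -2.16 = 0.3415.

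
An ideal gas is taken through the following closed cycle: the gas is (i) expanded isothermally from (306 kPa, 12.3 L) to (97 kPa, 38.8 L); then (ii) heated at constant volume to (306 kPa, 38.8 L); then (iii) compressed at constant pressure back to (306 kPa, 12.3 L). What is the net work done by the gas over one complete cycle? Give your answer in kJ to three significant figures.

Leg (i): W = PᵢVᵢ ln(V_f/Vᵢ) = (3764) ln(38.8/12.3) = 4324 J.
Leg (ii): W = 0.
Leg (iii): W = PΔV = (306)(12.3 − 38.8) = -8109 J.
W_net = 4324 − 8109 = -3785 J.

W_net ≈ -3.79 kJ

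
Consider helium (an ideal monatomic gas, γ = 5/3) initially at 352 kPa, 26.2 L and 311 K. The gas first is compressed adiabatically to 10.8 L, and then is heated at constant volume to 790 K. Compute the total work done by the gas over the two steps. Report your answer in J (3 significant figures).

Step 1 (adiabatic): W = (P₁V₁ − P₂V₂)/(γ−1) = (9222 − 16651)/0.667 = -11142 J.
Step 2 (isochoric): W = 0 (constant volume).
W_total = -11142 + 0 = -11142 J.

W_total ≈ -11100 J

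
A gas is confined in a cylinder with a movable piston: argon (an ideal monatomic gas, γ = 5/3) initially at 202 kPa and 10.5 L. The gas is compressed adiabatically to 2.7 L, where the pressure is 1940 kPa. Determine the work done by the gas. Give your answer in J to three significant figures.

W ≈ -4680 J

Adiabatic: W = (P₁V₁ − P₂V₂)/(γ − 1) with γ = 5/3.
P₁V₁ = 2121 J, P₂V₂ = 5238 J.
W = (2121 − 5238) / 0.6667 = -4675 J.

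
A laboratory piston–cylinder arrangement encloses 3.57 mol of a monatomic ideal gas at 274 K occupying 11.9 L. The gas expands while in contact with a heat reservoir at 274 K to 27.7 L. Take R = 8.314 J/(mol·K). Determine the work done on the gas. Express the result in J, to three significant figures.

W ≈ -6870 J

Isothermal: W = nRT ln(V₂/V₁).
W = (3.57)(8.314)(274) × ln(27.7/11.9)
  = 8133 × 0.8449
W_by_gas = 6871 J; work on gas = −W_by = -6871 J.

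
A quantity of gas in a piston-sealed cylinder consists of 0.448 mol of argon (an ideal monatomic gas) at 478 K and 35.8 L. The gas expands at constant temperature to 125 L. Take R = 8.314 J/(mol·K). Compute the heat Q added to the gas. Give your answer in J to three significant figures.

Q ≈ 2230 J

Isothermal ⇒ ΔU = 0, so Q = W = nRT ln(V₂/V₁).
Q = (0.448)(8.314)(478) ln(125/35.8) = 1780 × 1.25 = 2226 J.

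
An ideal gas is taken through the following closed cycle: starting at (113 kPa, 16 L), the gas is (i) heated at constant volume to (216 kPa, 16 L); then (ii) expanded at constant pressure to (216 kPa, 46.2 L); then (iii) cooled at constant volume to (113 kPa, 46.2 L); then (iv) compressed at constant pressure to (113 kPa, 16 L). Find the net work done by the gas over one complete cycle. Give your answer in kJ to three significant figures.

W_net ≈ 3.11 kJ

Constant-volume legs do no work.
W(ii) = (216)(46.2 − 16) = 6523 J; W(iv) = (113)(16 − 46.2) = -3413 J.
W_net = 6523 − 3413 = 3111 J (the clockwise enclosed area).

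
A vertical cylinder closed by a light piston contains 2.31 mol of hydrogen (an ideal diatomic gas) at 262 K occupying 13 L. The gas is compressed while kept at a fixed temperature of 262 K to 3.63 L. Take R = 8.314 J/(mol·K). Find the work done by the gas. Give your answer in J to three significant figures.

W ≈ -6420 J

Isothermal: W = nRT ln(V₂/V₁).
W = (2.31)(8.314)(262) × ln(3.63/13)
  = 5032 × -1.276
W_by_gas = -6419 J.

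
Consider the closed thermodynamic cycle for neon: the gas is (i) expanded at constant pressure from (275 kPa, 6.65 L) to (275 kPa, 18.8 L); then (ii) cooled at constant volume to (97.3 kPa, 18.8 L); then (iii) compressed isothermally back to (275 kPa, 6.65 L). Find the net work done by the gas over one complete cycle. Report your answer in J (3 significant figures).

Leg (i): W = PΔV = (275)(18.8 − 6.65) = 3341 J.
Leg (ii): W = 0.
Leg (iii): W = PᵢVᵢ ln(V_f/Vᵢ) = (1829) ln(6.65/18.8) = -1901 J.
W_net = 3341 − 1901 = 1440 J.

W_net ≈ 1440 J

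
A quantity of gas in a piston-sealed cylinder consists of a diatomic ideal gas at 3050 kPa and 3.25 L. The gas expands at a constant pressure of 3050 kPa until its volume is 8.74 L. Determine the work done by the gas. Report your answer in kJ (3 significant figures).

Isobaric: W = P ΔV.
W = (3050 kPa)(8.74 − 3.25 L) = (3050)(5.49) = 16744 J.

W ≈ 16.7 kJ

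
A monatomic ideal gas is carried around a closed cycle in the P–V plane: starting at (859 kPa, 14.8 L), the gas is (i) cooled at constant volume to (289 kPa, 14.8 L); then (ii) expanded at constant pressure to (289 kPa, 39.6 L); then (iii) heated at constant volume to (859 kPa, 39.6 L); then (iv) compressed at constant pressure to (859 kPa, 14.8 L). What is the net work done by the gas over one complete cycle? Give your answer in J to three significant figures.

W_net ≈ -14100 J

Constant-volume legs do no work.
W(ii) = (289)(39.6 − 14.8) = 7167 J; W(iv) = (859)(14.8 − 39.6) = -21303 J.
W_net = 7167 − 21303 = -14136 J (the counter-clockwise enclosed area).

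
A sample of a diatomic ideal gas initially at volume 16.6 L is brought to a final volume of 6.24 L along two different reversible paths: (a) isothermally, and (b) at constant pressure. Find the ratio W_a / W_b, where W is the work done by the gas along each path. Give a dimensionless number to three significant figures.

Path (a) isothermal: W = P₁V₁ ln(V₂/V₁) → W_a/(P₁V₁) = -0.9784.
Path (b) isobaric: W = P₁(V₂ − V₁) → W_b/(P₁V₁) = -0.6241.
W_a / W_b = -0.9784 / -0.6241 = 1.568.

W_a / W_b ≈ 1.57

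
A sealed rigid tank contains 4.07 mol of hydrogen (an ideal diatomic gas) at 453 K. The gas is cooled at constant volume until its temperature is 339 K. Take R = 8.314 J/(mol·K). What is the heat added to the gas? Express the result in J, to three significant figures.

Q ≈ -9640 J

Constant volume ⇒ W = 0, so Q = ΔU = nCᵥΔT with Cᵥ = 5R/2 = 20.79 J/(mol·K).
ΔU = (4.07)(20.79)(339 − 453) = -9644 J.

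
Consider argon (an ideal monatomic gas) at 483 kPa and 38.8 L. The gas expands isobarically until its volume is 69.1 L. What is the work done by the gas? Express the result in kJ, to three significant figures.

W ≈ 14.6 kJ

Isobaric: W = P ΔV.
W = (483 kPa)(69.1 − 38.8 L) = (483)(30.3) = 14635 J.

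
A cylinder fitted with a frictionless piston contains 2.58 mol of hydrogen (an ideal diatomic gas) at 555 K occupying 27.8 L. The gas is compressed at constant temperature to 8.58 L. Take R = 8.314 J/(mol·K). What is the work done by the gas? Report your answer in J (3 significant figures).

Isothermal: W = nRT ln(V₂/V₁).
W = (2.58)(8.314)(555) × ln(8.58/27.8)
  = 11905 × -1.176
W_by_gas = -13995 J.

W ≈ -14000 J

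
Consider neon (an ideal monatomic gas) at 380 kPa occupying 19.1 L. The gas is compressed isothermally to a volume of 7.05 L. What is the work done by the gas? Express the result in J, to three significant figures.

Isothermal: W = nRT ln(V₂/V₁) = P₁V₁ ln(V₂/V₁).
P₁V₁ = (380 kPa)(19.1 L) = 7258 J.
W = 7258 × ln(7.05/19.1) = 7258 × -0.9967
W_by_gas = -7234 J.

W ≈ -7230 J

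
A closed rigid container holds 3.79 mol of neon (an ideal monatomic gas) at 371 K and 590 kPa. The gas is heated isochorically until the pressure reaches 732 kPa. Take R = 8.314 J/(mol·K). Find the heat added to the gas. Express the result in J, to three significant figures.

Q ≈ 4220 J

Constant volume ⇒ W = 0, so Q = ΔU = nCᵥΔT with Cᵥ = 3R/2 = 12.47 J/(mol·K).
At constant V, T₂/T₁ = P₂/P₁ ⇒ ΔT = T₁(P₂/P₁ − 1) = 371·(732/590 − 1) = 89.29 K.
ΔU = (3.79)(12.47)(89.29) = 4220 J.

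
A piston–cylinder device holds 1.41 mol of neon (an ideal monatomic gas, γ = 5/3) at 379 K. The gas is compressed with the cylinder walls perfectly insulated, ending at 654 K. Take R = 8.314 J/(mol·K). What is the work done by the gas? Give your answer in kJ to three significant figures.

W ≈ -4.84 kJ

Adiabatic ⇒ Q = 0, so W_by = −ΔU = nCᵥ(T₁ − T₂).
Cᵥ = 3R/2 = 12.47 J/(mol·K).
W = (1.41)(12.47)(379 − 654) = -4836 J.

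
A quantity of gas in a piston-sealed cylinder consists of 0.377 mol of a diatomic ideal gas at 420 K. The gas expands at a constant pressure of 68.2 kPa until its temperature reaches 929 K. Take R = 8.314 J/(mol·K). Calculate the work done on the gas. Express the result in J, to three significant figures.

W ≈ -1600 J

Isobaric: W = P ΔV = nR ΔT.
W = (0.377)(8.314)(929 − 420) = 1595 J.
Work on gas = −W_by = -1595 J.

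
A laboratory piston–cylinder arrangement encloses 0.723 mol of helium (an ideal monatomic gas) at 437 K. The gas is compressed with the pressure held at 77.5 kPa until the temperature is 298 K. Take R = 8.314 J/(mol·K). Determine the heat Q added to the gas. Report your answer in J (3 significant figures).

Isobaric: W = nRΔT = (0.723)(8.314)(-139) = -835.5 J.
ΔU = nCᵥΔT with Cᵥ = 3R/2: ΔU = (0.723)(12.47)(-139) = -1253 J.
Q = ΔU + W = -1253 − 835.5 = -2089 J.

Q ≈ -2090 J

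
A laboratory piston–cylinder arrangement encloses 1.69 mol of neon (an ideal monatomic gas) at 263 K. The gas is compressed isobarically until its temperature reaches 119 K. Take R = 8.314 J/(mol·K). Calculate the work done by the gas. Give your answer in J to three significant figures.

W ≈ -2020 J

Isobaric: W = P ΔV = nR ΔT.
W = (1.69)(8.314)(119 − 263) = -2023 J.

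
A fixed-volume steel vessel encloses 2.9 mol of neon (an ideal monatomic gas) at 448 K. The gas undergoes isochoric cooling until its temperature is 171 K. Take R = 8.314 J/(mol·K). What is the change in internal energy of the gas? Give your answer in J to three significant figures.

ΔU ≈ -10000 J

Constant volume ⇒ W = 0, so Q = ΔU = nCᵥΔT with Cᵥ = 3R/2 = 12.47 J/(mol·K).
ΔU = (2.9)(12.47)(171 − 448) = -10018 J.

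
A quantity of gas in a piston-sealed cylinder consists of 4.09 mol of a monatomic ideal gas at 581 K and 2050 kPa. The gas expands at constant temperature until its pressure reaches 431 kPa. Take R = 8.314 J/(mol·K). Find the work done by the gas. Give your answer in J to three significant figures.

Isothermal process: W = nRT ln(V₂/V₁) = nRT ln(P₁/P₂).
W = (4.09)(8.314)(581) × ln(2050/431)
  = 19756 × ln(4.756) = 19756 × 1.559
W_by_gas = 30810 J.

W ≈ 30800 J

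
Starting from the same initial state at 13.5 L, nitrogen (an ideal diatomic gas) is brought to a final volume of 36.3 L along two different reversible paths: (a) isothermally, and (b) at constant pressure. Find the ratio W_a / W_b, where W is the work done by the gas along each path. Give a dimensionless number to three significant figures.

Path (a) isothermal: W = P₁V₁ ln(V₂/V₁) → W_a/(P₁V₁) = 0.9891.
Path (b) isobaric: W = P₁(V₂ − V₁) → W_b/(P₁V₁) = 1.689.
W_a / W_b = 0.9891 / 1.689 = 0.5857.

W_a / W_b ≈ 0.586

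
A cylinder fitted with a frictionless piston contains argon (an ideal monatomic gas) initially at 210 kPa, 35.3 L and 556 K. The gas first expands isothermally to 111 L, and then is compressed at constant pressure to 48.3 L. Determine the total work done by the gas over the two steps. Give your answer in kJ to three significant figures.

Step 1 (isothermal): W = P₁V₁ ln(V₂/V₁) = (7413) ln(111/35.3) = 8493 J.
After step 1: P = 66.78 kPa, V = 111 L, T = 556 K.
Step 2 (isobaric): W = PΔV = (66.78 kPa)(48.3 − 111 L) = -4187 J.
W_total = 8493 − 4187 = 4305 J.

W_total ≈ 4.31 kJ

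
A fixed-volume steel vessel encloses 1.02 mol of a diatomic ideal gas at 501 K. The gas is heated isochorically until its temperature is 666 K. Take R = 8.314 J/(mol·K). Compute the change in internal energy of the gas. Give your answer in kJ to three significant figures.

Constant volume ⇒ W = 0, so Q = ΔU = nCᵥΔT with Cᵥ = 5R/2 = 20.79 J/(mol·K).
ΔU = (1.02)(20.79)(666 − 501) = 3498 J.

ΔU ≈ 3.50 kJ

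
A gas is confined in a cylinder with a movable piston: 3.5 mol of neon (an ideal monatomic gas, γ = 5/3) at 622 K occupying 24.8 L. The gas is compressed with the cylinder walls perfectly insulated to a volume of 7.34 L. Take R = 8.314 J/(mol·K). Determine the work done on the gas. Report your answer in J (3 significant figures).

Adiabatic: TV^(γ−1) = const with γ = 5/3.
T₂ = T₁ (V₁/V₂)^(γ−1) = 622 × (24.8/7.34)^0.667 = 622 × 2.252 = 1401 K.
W_by = nCᵥ(T₁ − T₂) = (3.5)(12.47)(622 − 1401) = -33982 J.
Work on gas = −W_by = 33982 J.

W ≈ 34000 J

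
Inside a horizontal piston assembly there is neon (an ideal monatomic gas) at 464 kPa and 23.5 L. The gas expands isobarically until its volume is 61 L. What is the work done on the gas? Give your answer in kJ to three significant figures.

W ≈ -17.4 kJ

Isobaric: W = P ΔV.
W = (464 kPa)(61 − 23.5 L) = (464)(37.5) = 17400 J.
Work on gas = −W_by = -17400 J.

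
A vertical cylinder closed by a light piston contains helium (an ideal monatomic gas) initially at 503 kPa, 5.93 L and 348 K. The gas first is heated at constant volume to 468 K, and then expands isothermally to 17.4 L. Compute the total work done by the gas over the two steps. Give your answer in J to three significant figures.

Step 1 (isochoric): W = 0 (constant volume).
After step 1: P = 676.4 kPa (V unchanged).
Step 2 (isothermal): W = P₁V₁ ln(V₂/V₁) = (4011) ln(17.4/5.93) = 4318 J.
W_total = 0 + 4318 = 4318 J.

W_total ≈ 4320 J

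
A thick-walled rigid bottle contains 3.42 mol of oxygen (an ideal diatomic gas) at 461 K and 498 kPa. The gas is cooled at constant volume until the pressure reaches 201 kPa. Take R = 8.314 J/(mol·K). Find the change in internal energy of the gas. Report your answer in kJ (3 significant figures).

Constant volume ⇒ W = 0, so Q = ΔU = nCᵥΔT with Cᵥ = 5R/2 = 20.79 J/(mol·K).
At constant V, T₂/T₁ = P₂/P₁ ⇒ ΔT = T₁(P₂/P₁ − 1) = 461·(201/498 − 1) = -274.9 K.
ΔU = (3.42)(20.79)(-274.9) = -19544 J.

ΔU ≈ -19.5 kJ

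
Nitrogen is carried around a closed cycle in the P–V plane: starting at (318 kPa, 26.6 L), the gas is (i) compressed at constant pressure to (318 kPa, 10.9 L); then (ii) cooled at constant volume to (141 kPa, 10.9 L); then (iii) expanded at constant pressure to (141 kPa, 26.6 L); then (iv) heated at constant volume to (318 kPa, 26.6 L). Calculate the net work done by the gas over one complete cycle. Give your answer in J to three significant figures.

W_net ≈ -2780 J

Constant-volume legs do no work.
W(i) = (318)(10.9 − 26.6) = -4993 J; W(iii) = (141)(26.6 − 10.9) = 2214 J.
W_net = -4993 + 2214 = -2779 J (the counter-clockwise enclosed area).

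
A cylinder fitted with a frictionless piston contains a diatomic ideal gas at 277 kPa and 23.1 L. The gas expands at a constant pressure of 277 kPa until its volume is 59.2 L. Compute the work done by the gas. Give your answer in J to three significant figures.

Isobaric: W = P ΔV.
W = (277 kPa)(59.2 − 23.1 L) = (277)(36.1) = 10000 J.

W ≈ 10000 J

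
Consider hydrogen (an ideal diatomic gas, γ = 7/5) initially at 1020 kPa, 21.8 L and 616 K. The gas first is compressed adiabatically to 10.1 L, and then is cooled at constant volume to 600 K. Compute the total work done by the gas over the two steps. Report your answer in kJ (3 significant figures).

W_total ≈ -20.0 kJ

Step 1 (adiabatic): W = (P₁V₁ − P₂V₂)/(γ−1) = (22236 − 30249)/0.4 = -20032 J.
Step 2 (isochoric): W = 0 (constant volume).
W_total = -20032 + 0 = -20032 J.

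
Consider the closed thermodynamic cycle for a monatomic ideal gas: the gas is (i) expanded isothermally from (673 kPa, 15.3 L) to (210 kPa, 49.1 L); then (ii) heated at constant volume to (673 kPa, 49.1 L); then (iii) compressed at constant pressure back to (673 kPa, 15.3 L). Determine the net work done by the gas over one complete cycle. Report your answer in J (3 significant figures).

Leg (i): W = PᵢVᵢ ln(V_f/Vᵢ) = (10297) ln(49.1/15.3) = 12006 J.
Leg (ii): W = 0.
Leg (iii): W = PΔV = (673)(15.3 − 49.1) = -22747 J.
W_net = 12006 − 22747 = -10741 J.

W_net ≈ -10700 J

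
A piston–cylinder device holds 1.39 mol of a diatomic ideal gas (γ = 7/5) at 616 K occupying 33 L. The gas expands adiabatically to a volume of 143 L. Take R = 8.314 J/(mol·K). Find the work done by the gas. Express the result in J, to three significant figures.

Adiabatic: TV^(γ−1) = const with γ = 7/5.
T₂ = T₁ (V₁/V₂)^(γ−1) = 616 × (33/143)^0.4 = 616 × 0.5563 = 342.7 K.
W_by = nCᵥ(T₁ − T₂) = (1.39)(20.79)(616 − 342.7) = 7897 J.

W ≈ 7900 J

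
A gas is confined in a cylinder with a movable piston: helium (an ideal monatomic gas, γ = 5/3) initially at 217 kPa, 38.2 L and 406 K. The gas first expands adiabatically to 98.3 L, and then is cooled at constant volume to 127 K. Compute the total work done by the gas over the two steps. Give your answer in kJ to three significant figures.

W_total ≈ 5.81 kJ

Step 1 (adiabatic): W = (P₁V₁ − P₂V₂)/(γ−1) = (8289 − 4414)/0.667 = 5813 J.
Step 2 (isochoric): W = 0 (constant volume).
W_total = 5813 + 0 = 5813 J.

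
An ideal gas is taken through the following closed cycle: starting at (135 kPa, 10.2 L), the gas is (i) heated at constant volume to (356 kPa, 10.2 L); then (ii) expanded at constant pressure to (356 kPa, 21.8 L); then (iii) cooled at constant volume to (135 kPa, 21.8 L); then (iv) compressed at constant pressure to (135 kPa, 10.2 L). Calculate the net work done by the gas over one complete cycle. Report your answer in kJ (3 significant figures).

Constant-volume legs do no work.
W(ii) = (356)(21.8 − 10.2) = 4130 J; W(iv) = (135)(10.2 − 21.8) = -1566 J.
W_net = 4130 − 1566 = 2564 J (the clockwise enclosed area).

W_net ≈ 2.56 kJ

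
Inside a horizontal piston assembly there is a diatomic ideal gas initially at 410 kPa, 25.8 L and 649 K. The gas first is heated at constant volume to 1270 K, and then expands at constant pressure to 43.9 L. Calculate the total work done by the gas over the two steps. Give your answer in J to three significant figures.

Step 1 (isochoric): W = 0 (constant volume).
After step 1: P = 802.3 kPa (V unchanged).
Step 2 (isobaric): W = PΔV = (802.3 kPa)(43.9 − 25.8 L) = 14522 J.
W_total = 0 + 14522 = 14522 J.

W_total ≈ 14500 J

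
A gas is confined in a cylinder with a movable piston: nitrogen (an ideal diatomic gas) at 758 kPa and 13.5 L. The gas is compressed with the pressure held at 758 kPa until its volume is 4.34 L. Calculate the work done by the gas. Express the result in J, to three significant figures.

W ≈ -6940 J

Isobaric: W = P ΔV.
W = (758 kPa)(4.34 − 13.5 L) = (758)(-9.16) = -6943 J.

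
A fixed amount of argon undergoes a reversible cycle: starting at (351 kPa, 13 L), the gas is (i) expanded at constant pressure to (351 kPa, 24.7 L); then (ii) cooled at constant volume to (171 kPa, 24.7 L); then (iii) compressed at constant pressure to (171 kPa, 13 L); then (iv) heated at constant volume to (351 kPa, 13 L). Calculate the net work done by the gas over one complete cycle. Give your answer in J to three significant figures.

W_net ≈ 2110 J

Constant-volume legs do no work.
W(i) = (351)(24.7 − 13) = 4107 J; W(iii) = (171)(13 − 24.7) = -2001 J.
W_net = 4107 − 2001 = 2106 J (the clockwise enclosed area).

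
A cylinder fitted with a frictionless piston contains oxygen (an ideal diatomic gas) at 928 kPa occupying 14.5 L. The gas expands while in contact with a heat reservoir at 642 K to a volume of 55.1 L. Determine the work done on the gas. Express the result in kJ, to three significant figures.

W ≈ -18.0 kJ

Isothermal: W = nRT ln(V₂/V₁) = P₁V₁ ln(V₂/V₁).
P₁V₁ = (928 kPa)(14.5 L) = 13456 J.
W = 13456 × ln(55.1/14.5) = 13456 × 1.335
W_by_gas = 17964 J; work on gas = −W_by = -17964 J.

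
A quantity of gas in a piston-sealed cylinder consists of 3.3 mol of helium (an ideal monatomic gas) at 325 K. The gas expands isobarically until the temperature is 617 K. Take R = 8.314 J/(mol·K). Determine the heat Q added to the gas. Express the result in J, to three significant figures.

Isobaric: W = nRΔT = (3.3)(8.314)(292) = 8011 J.
ΔU = nCᵥΔT with Cᵥ = 3R/2: ΔU = (3.3)(12.47)(292) = 12017 J.
Q = ΔU + W = 12017 + 8011 = 20028 J.

Q ≈ 20000 J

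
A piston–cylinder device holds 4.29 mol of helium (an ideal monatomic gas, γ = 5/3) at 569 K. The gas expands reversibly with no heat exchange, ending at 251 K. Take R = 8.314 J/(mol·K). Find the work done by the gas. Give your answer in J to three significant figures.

W ≈ 17000 J

Adiabatic ⇒ Q = 0, so W_by = −ΔU = nCᵥ(T₁ − T₂).
Cᵥ = 3R/2 = 12.47 J/(mol·K).
W = (4.29)(12.47)(569 − 251) = 17013 J.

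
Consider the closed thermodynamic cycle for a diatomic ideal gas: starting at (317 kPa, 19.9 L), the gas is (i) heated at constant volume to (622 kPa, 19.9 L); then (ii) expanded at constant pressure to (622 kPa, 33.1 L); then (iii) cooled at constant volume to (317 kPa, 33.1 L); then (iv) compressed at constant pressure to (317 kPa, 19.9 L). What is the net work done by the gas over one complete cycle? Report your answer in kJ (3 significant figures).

Constant-volume legs do no work.
W(ii) = (622)(33.1 − 19.9) = 8210 J; W(iv) = (317)(19.9 − 33.1) = -4184 J.
W_net = 8210 − 4184 = 4026 J (the clockwise enclosed area).

W_net ≈ 4.03 kJ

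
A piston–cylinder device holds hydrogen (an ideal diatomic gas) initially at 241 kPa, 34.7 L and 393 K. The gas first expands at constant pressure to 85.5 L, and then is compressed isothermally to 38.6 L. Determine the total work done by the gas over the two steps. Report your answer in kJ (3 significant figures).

Step 1 (isobaric): W = PΔV = (241 kPa)(85.5 − 34.7 L) = 12243 J.
After step 1: P = 241 kPa, V = 85.5 L, T = 968.3 K.
Step 2 (isothermal): W = P₁V₁ ln(V₂/V₁) = (20606) ln(38.6/85.5) = -16387 J.
W_total = 12243 − 16387 = -4144 J.

W_total ≈ -4.14 kJ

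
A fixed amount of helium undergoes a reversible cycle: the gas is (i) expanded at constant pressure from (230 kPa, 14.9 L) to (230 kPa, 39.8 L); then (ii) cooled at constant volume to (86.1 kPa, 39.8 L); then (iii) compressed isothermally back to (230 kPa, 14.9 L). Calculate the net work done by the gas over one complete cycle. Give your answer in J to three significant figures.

W_net ≈ 2360 J

Leg (i): W = PΔV = (230)(39.8 − 14.9) = 5727 J.
Leg (ii): W = 0.
Leg (iii): W = PᵢVᵢ ln(V_f/Vᵢ) = (3427) ln(14.9/39.8) = -3367 J.
W_net = 5727 − 3367 = 2360 J.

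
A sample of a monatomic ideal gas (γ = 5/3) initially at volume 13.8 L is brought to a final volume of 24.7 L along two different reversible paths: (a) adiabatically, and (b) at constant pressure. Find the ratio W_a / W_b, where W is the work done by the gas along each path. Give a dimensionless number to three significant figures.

Path (a) adiabatic: W = P₁V₁(1 − (V₁/V₂)^(γ−1))/(γ−1) → W_a/(P₁V₁) = 0.4825.
Path (b) isobaric: W = P₁(V₂ − V₁) → W_b/(P₁V₁) = 0.7899.
W_a / W_b = 0.4825 / 0.7899 = 0.6108.

W_a / W_b ≈ 0.611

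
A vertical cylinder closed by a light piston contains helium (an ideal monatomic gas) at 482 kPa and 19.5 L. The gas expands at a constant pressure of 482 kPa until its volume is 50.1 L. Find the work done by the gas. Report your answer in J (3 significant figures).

W ≈ 14700 J

Isobaric: W = P ΔV.
W = (482 kPa)(50.1 − 19.5 L) = (482)(30.6) = 14749 J.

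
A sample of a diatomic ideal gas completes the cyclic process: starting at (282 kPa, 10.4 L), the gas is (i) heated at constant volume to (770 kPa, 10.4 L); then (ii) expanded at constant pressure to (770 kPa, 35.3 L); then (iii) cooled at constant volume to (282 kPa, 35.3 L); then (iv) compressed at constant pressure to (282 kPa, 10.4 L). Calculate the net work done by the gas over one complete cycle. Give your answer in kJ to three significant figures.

W_net ≈ 12.2 kJ

Constant-volume legs do no work.
W(ii) = (770)(35.3 − 10.4) = 19173 J; W(iv) = (282)(10.4 − 35.3) = -7022 J.
W_net = 19173 − 7022 = 12151 J (the clockwise enclosed area).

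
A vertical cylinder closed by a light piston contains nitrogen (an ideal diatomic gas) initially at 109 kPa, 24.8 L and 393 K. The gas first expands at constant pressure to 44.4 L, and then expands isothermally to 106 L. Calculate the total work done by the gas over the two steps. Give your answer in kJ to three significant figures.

Step 1 (isobaric): W = PΔV = (109 kPa)(44.4 − 24.8 L) = 2136 J.
After step 1: P = 109 kPa, V = 44.4 L, T = 703.6 K.
Step 2 (isothermal): W = P₁V₁ ln(V₂/V₁) = (4840) ln(106/44.4) = 4211 J.
W_total = 2136 + 4211 = 6348 J.

W_total ≈ 6.35 kJ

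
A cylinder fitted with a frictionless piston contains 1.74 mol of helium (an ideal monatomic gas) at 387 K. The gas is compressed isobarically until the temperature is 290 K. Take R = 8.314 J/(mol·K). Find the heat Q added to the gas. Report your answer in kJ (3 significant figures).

Q ≈ -3.51 kJ

Isobaric: W = nRΔT = (1.74)(8.314)(-97) = -1403 J.
ΔU = nCᵥΔT with Cᵥ = 3R/2: ΔU = (1.74)(12.47)(-97) = -2105 J.
Q = ΔU + W = -2105 − 1403 = -3508 J.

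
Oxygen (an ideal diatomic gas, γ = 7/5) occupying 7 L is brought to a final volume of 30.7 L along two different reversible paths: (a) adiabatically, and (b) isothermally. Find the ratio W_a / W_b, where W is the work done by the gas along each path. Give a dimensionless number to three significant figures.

W_a / W_b ≈ 0.755

Path (a) adiabatic: W = P₁V₁(1 − (V₁/V₂)^(γ−1))/(γ−1) → W_a/(P₁V₁) = 1.116.
Path (b) isothermal: W = P₁V₁ ln(V₂/V₁) → W_b/(P₁V₁) = 1.478.
W_a / W_b = 1.116 / 1.478 = 0.7549.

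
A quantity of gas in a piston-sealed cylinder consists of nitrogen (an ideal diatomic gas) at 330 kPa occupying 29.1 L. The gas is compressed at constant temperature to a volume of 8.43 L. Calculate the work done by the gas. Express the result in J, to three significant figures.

W ≈ -11900 J

Isothermal: W = nRT ln(V₂/V₁) = P₁V₁ ln(V₂/V₁).
P₁V₁ = (330 kPa)(29.1 L) = 9603 J.
W = 9603 × ln(8.43/29.1) = 9603 × -1.239
W_by_gas = -11898 J.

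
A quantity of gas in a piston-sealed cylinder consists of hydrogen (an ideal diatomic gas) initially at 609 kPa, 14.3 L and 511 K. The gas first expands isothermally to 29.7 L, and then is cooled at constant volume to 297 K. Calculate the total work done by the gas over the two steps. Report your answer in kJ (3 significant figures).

Step 1 (isothermal): W = P₁V₁ ln(V₂/V₁) = (8709) ln(29.7/14.3) = 6365 J.
Step 2 (isochoric): W = 0 (constant volume).
W_total = 6365 + 0 = 6365 J.

W_total ≈ 6.37 kJ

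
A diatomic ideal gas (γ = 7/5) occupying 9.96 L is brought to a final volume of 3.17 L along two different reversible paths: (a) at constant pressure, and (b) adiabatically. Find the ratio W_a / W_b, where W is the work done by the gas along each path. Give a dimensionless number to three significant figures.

Path (a) isobaric: W = P₁(V₂ − V₁) → W_a/(P₁V₁) = -0.6817.
Path (b) adiabatic: W = P₁V₁(1 − (V₁/V₂)^(γ−1))/(γ−1) → W_b/(P₁V₁) = -1.452.
W_a / W_b = -0.6817 / -1.452 = 0.4695.

W_a / W_b ≈ 0.469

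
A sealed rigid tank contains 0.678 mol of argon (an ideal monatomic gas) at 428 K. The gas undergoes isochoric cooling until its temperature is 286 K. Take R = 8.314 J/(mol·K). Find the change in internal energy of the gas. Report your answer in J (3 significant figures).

ΔU ≈ -1200 J

Constant volume ⇒ W = 0, so Q = ΔU = nCᵥΔT with Cᵥ = 3R/2 = 12.47 J/(mol·K).
ΔU = (0.678)(12.47)(286 − 428) = -1201 J.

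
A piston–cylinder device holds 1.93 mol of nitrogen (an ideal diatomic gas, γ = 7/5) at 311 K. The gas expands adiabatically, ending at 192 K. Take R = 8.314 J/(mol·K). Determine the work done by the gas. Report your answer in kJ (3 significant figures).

W ≈ 4.77 kJ

Adiabatic ⇒ Q = 0, so W_by = −ΔU = nCᵥ(T₁ − T₂).
Cᵥ = 5R/2 = 20.79 J/(mol·K).
W = (1.93)(20.79)(311 − 192) = 4774 J.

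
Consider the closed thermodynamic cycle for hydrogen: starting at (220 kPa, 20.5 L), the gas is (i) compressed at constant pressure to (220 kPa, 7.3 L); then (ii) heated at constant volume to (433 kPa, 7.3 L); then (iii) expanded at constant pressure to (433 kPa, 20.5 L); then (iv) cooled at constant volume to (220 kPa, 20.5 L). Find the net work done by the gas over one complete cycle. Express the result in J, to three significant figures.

W_net ≈ 2810 J

Constant-volume legs do no work.
W(i) = (220)(7.3 − 20.5) = -2904 J; W(iii) = (433)(20.5 − 7.3) = 5716 J.
W_net = -2904 + 5716 = 2812 J (the clockwise enclosed area).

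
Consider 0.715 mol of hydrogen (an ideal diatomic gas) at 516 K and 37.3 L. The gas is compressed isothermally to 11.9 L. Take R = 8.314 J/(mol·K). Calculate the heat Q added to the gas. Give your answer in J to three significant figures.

Isothermal ⇒ ΔU = 0, so Q = W = nRT ln(V₂/V₁).
Q = (0.715)(8.314)(516) ln(11.9/37.3) = 3067 × -1.142 = -3504 J.

Q ≈ -3500 J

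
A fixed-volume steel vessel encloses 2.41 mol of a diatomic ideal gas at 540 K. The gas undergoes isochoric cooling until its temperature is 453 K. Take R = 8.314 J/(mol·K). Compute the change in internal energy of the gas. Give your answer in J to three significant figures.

ΔU ≈ -4360 J

Constant volume ⇒ W = 0, so Q = ΔU = nCᵥΔT with Cᵥ = 5R/2 = 20.79 J/(mol·K).
ΔU = (2.41)(20.79)(453 − 540) = -4358 J.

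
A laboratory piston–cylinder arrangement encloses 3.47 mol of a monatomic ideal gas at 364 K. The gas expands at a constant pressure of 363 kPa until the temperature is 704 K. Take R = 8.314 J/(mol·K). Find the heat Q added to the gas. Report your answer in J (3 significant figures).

Isobaric: W = nRΔT = (3.47)(8.314)(340) = 9809 J.
ΔU = nCᵥΔT with Cᵥ = 3R/2: ΔU = (3.47)(12.47)(340) = 14713 J.
Q = ΔU + W = 14713 + 9809 = 24522 J.

Q ≈ 24500 J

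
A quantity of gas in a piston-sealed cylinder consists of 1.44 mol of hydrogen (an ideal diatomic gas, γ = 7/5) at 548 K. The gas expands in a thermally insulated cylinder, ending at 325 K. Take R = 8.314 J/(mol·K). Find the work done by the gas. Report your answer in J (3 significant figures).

Adiabatic ⇒ Q = 0, so W_by = −ΔU = nCᵥ(T₁ − T₂).
Cᵥ = 5R/2 = 20.79 J/(mol·K).
W = (1.44)(20.79)(548 − 325) = 6674 J.

W ≈ 6670 J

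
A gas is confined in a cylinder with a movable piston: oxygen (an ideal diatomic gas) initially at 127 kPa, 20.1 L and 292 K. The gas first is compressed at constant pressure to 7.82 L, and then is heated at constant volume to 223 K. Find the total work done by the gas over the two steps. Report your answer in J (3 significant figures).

Step 1 (isobaric): W = PΔV = (127 kPa)(7.82 − 20.1 L) = -1560 J.
Step 2 (isochoric): W = 0 (constant volume).
W_total = -1560 + 0 = -1560 J.

W_total ≈ -1560 J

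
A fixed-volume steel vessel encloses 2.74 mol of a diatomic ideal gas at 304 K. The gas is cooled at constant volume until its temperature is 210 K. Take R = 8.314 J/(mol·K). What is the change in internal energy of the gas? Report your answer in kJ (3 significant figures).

ΔU ≈ -5.35 kJ

Constant volume ⇒ W = 0, so Q = ΔU = nCᵥΔT with Cᵥ = 5R/2 = 20.79 J/(mol·K).
ΔU = (2.74)(20.79)(210 − 304) = -5353 J.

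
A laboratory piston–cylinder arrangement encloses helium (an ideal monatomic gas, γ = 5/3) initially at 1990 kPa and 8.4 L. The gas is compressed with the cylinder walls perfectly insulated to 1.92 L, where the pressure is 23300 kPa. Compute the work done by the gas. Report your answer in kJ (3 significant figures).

W ≈ -42.0 kJ

Adiabatic: W = (P₁V₁ − P₂V₂)/(γ − 1) with γ = 5/3.
P₁V₁ = 16716 J, P₂V₂ = 44736 J.
W = (16716 − 44736) / 0.6667 = -42030 J.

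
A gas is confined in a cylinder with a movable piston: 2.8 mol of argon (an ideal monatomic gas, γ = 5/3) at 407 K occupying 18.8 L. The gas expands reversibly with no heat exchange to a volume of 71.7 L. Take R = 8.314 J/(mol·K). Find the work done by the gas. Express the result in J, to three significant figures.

Adiabatic: TV^(γ−1) = const with γ = 5/3.
T₂ = T₁ (V₁/V₂)^(γ−1) = 407 × (18.8/71.7)^0.667 = 407 × 0.4097 = 166.7 K.
W_by = nCᵥ(T₁ − T₂) = (2.8)(12.47)(407 − 166.7) = 8390 J.

W ≈ 8390 J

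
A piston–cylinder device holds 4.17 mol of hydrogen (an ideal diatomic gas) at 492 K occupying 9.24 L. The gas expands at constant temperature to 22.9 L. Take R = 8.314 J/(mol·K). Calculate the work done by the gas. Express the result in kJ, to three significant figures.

W ≈ 15.5 kJ

Isothermal: W = nRT ln(V₂/V₁).
W = (4.17)(8.314)(492) × ln(22.9/9.24)
  = 17057 × 0.9076
W_by_gas = 15481 J.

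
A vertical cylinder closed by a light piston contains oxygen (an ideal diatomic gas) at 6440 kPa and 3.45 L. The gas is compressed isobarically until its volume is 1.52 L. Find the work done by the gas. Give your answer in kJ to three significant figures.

Isobaric: W = P ΔV.
W = (6440 kPa)(1.52 − 3.45 L) = (6440)(-1.93) = -12429 J.

W ≈ -12.4 kJ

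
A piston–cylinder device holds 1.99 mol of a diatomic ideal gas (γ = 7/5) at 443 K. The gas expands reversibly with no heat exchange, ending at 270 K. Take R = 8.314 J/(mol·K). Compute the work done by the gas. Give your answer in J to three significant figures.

Adiabatic ⇒ Q = 0, so W_by = −ΔU = nCᵥ(T₁ − T₂).
Cᵥ = 5R/2 = 20.79 J/(mol·K).
W = (1.99)(20.79)(443 − 270) = 7156 J.

W ≈ 7160 J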